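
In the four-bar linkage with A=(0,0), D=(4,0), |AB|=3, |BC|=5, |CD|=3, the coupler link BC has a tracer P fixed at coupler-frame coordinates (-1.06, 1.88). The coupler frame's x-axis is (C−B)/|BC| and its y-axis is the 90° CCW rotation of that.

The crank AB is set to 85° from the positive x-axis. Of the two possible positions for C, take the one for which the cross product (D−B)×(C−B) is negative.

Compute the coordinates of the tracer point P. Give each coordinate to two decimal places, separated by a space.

1.78 4.52

A=(0,0), D=(4.00,0)
B = A + 3.00·(cos85°, sin85°) = (0.2615, 2.9886)
|BD| = 4.7863
circle(B,5.00) ∩ circle(D,3.00): a=4.0646, h=2.9119
  candidates: C₊=(5.2545,2.7251) cross=13.937; C₋=(1.6181,-1.8239) cross=-13.937
  mode - wants cross < 0 → take C=(1.6181,-1.8239) (cross=-13.937)
ex = (C−B)/|BC| = (0.2713,-0.9625); ey = (0.9625,0.2713)
P = B + -1.06·ex + 1.88·ey = (1.7833,4.5189)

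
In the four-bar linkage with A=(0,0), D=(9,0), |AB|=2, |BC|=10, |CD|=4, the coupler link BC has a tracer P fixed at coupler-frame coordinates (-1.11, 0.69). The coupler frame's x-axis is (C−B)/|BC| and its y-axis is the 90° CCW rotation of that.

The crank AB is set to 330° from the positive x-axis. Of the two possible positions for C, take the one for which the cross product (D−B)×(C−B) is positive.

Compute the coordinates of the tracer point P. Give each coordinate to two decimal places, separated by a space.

A=(0,0), D=(9.00,0)
B = A + 2.00·(cos330°, sin330°) = (1.7321, -1.0000)
|BD| = 7.3364
circle(B,10.00) ∩ circle(D,4.00): a=9.3931, h=3.4308
  candidates: C₊=(10.5698,3.6791) cross=25.170; C₋=(11.5051,-3.1184) cross=-25.170
  mode + wants cross > 0 → take C=(10.5698,3.6791) (cross=25.170)
ex = (C−B)/|BC| = (0.8838,0.4679); ey = (-0.4679,0.8838)
P = B + -1.11·ex + 0.69·ey = (0.4282,-0.9096)

0.43 -0.91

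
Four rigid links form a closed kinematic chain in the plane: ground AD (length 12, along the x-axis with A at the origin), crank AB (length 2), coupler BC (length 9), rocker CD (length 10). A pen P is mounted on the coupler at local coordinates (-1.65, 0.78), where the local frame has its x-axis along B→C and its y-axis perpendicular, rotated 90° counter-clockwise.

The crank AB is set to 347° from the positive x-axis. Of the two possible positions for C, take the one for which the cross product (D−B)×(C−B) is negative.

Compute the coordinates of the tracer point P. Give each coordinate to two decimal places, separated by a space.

A=(0,0), D=(12.00,0)
B = A + 2.00·(cos347°, sin347°) = (1.9487, -0.4499)
|BD| = 10.0613
circle(B,9.00) ∩ circle(D,10.00): a=4.0865, h=8.0188
  candidates: C₊=(5.6725,7.7436) cross=80.680; C₋=(6.3897,-8.2779) cross=-80.680
  mode - wants cross < 0 → take C=(6.3897,-8.2779) (cross=-80.680)
ex = (C−B)/|BC| = (0.4934,-0.8698); ey = (0.8698,0.4934)
P = B + -1.65·ex + 0.78·ey = (1.8130,1.3701)

1.81 1.37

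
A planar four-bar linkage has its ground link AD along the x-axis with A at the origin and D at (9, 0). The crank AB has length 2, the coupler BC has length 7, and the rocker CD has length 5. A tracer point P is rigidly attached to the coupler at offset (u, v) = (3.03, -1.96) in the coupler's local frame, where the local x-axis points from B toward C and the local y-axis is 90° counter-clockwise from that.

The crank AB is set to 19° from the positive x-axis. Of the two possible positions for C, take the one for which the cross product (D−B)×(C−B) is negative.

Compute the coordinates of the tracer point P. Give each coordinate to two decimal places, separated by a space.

2.55 -2.90

A=(0,0), D=(9.00,0)
B = A + 2.00·(cos19°, sin19°) = (1.8910, 0.6511)
|BD| = 7.1387
circle(B,7.00) ∩ circle(D,5.00): a=5.2503, h=4.6297
  candidates: C₊=(7.5418,4.7826) cross=33.050; C₋=(6.6972,-4.4381) cross=-33.050
  mode - wants cross < 0 → take C=(6.6972,-4.4381) (cross=-33.050)
ex = (C−B)/|BC| = (0.6866,-0.7270); ey = (0.7270,0.6866)
P = B + 3.03·ex + -1.96·ey = (2.5464,-2.8975)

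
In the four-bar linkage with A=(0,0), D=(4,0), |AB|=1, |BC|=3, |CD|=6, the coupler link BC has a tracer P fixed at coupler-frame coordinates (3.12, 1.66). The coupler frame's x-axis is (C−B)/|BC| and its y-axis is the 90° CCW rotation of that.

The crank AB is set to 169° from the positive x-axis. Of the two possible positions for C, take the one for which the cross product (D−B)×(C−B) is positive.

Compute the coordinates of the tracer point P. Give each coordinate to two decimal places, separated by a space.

A=(0,0), D=(4.00,0)
B = A + 1.00·(cos169°, sin169°) = (-0.9816, 0.1908)
|BD| = 4.9853
circle(B,3.00) ∩ circle(D,6.00): a=-0.2153, h=2.9923
  candidates: C₊=(-1.0823,3.1891) cross=14.917; C₋=(-1.3113,-2.7910) cross=-14.917
  mode + wants cross > 0 → take C=(-1.0823,3.1891) (cross=14.917)
ex = (C−B)/|BC| = (-0.0335,0.9994); ey = (-0.9994,-0.0335)
P = B + 3.12·ex + 1.66·ey = (-2.7454,3.2534)

-2.75 3.25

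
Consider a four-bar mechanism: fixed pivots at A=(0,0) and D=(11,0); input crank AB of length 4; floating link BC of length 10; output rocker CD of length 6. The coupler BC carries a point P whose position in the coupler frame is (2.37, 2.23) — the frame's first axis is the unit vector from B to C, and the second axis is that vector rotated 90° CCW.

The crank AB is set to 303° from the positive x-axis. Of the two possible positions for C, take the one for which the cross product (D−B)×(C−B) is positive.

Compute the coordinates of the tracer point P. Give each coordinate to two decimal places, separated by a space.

1.62 -0.15

A=(0,0), D=(11.00,0)
B = A + 4.00·(cos303°, sin303°) = (2.1786, -3.3547)
|BD| = 9.4378
circle(B,10.00) ∩ circle(D,6.00): a=8.1095, h=5.8511
  candidates: C₊=(7.6787,4.9969) cross=55.222; C₋=(11.8383,-5.9412) cross=-55.222
  mode + wants cross > 0 → take C=(7.6787,4.9969) (cross=55.222)
ex = (C−B)/|BC| = (0.5500,0.8352); ey = (-0.8352,0.5500)
P = B + 2.37·ex + 2.23·ey = (1.6197,-0.1488)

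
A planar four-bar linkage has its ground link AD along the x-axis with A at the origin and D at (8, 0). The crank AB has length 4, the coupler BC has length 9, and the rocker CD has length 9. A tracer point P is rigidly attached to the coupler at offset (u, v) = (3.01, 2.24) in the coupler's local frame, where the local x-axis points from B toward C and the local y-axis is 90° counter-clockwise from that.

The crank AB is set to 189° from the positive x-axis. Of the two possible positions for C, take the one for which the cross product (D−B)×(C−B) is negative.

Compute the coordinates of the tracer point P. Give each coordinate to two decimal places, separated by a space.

-0.24 -1.19

A=(0,0), D=(8.00,0)
B = A + 4.00·(cos189°, sin189°) = (-3.9508, -0.6257)
|BD| = 11.9671
circle(B,9.00) ∩ circle(D,9.00): a=5.9836, h=6.7229
  candidates: C₊=(1.6731,6.4008) cross=80.453; C₋=(2.3761,-7.0265) cross=-80.453
  mode - wants cross < 0 → take C=(2.3761,-7.0265) (cross=-80.453)
ex = (C−B)/|BC| = (0.7030,-0.7112); ey = (0.7112,0.7030)
P = B + 3.01·ex + 2.24·ey = (-0.2417,-1.1918)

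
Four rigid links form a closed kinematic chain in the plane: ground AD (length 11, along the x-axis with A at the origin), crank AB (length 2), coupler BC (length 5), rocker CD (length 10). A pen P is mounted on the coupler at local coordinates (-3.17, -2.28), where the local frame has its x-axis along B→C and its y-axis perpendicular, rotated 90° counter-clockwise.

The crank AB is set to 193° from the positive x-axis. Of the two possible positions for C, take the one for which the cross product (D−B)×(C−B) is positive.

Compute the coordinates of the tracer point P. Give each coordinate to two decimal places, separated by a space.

A=(0,0), D=(11.00,0)
B = A + 2.00·(cos193°, sin193°) = (-1.9487, -0.4499)
|BD| = 12.9566
circle(B,5.00) ∩ circle(D,10.00): a=3.5840, h=3.4864
  candidates: C₊=(1.5120,3.1589) cross=45.172; C₋=(1.7541,-3.8098) cross=-45.172
  mode + wants cross > 0 → take C=(1.5120,3.1589) (cross=45.172)
ex = (C−B)/|BC| = (0.6922,0.7218); ey = (-0.7218,0.6922)
P = B + -3.17·ex + -2.28·ey = (-2.4973,-4.3160)

-2.50 -4.32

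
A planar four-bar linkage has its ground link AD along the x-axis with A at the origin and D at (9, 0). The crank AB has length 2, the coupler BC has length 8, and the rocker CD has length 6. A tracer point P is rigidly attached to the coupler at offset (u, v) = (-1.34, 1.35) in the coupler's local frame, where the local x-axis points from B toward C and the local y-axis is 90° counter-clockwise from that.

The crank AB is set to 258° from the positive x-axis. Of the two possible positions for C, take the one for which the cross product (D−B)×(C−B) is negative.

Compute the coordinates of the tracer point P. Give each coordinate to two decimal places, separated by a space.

A=(0,0), D=(9.00,0)
B = A + 2.00·(cos258°, sin258°) = (-0.4158, -1.9563)
|BD| = 9.6169
circle(B,8.00) ∩ circle(D,6.00): a=6.2642, h=4.9759
  candidates: C₊=(4.7052,4.1898) cross=47.853; C₋=(6.7296,-5.5539) cross=-47.853
  mode - wants cross < 0 → take C=(6.7296,-5.5539) (cross=-47.853)
ex = (C−B)/|BC| = (0.8932,-0.4497); ey = (0.4497,0.8932)
P = B + -1.34·ex + 1.35·ey = (-1.0056,-0.1479)

-1.01 -0.15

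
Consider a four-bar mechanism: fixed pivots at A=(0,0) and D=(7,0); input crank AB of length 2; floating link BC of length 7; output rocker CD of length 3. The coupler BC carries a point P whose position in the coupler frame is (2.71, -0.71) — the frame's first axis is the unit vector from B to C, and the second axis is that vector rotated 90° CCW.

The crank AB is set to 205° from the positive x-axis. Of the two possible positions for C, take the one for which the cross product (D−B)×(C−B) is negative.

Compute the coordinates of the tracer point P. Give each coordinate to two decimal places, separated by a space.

A=(0,0), D=(7.00,0)
B = A + 2.00·(cos205°, sin205°) = (-1.8126, -0.8452)
|BD| = 8.8531
circle(B,7.00) ∩ circle(D,3.00): a=6.6856, h=2.0742
  candidates: C₊=(4.6444,1.8578) cross=18.363; C₋=(5.0405,-2.2717) cross=-18.363
  mode - wants cross < 0 → take C=(5.0405,-2.2717) (cross=-18.363)
ex = (C−B)/|BC| = (0.9790,-0.2038); ey = (0.2038,0.9790)
P = B + 2.71·ex + -0.71·ey = (0.6958,-2.0926)

0.70 -2.09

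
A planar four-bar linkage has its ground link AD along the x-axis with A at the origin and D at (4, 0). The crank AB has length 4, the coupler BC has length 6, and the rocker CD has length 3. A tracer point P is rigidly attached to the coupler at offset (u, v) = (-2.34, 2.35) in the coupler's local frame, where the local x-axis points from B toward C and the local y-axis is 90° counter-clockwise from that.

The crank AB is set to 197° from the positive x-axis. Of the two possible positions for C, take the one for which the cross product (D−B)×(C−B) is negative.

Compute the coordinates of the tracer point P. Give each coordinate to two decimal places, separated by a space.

-5.68 1.58

A=(0,0), D=(4.00,0)
B = A + 4.00·(cos197°, sin197°) = (-3.8252, -1.1695)
|BD| = 7.9121
circle(B,6.00) ∩ circle(D,3.00): a=5.6623, h=1.9845
  candidates: C₊=(1.4816,1.6302) cross=15.702; C₋=(2.0682,-2.2953) cross=-15.702
  mode - wants cross < 0 → take C=(2.0682,-2.2953) (cross=-15.702)
ex = (C−B)/|BC| = (0.9822,-0.1876); ey = (0.1876,0.9822)
P = B + -2.34·ex + 2.35·ey = (-5.6827,1.5778)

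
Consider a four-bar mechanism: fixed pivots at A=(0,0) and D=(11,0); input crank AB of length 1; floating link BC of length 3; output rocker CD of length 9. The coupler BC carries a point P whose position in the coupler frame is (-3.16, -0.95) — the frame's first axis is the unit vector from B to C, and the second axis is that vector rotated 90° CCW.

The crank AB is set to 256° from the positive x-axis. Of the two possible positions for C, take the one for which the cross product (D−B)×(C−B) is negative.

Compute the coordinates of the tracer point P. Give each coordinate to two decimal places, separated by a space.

A=(0,0), D=(11.00,0)
B = A + 1.00·(cos256°, sin256°) = (-0.2419, -0.9703)
|BD| = 11.2837
circle(B,3.00) ∩ circle(D,9.00): a=2.4514, h=1.7293
  candidates: C₊=(2.0517,0.9634) cross=19.513; C₋=(2.3491,-2.4824) cross=-19.513
  mode - wants cross < 0 → take C=(2.3491,-2.4824) (cross=-19.513)
ex = (C−B)/|BC| = (0.8637,-0.5040); ey = (0.5040,0.8637)
P = B + -3.16·ex + -0.95·ey = (-3.4500,-0.1980)

-3.45 -0.20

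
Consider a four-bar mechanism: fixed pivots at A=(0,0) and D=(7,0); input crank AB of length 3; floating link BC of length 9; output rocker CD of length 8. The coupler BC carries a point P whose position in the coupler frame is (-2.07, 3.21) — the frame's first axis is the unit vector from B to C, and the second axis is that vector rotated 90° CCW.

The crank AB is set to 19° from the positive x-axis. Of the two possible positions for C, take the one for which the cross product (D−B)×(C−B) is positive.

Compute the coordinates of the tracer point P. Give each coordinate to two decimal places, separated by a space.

A=(0,0), D=(7.00,0)
B = A + 3.00·(cos19°, sin19°) = (2.8366, 0.9767)
|BD| = 4.2765
circle(B,9.00) ∩ circle(D,8.00): a=4.1259, h=7.9986
  candidates: C₊=(8.6802,7.8216) cross=34.206; C₋=(5.0266,-7.7528) cross=-34.206
  mode + wants cross > 0 → take C=(8.6802,7.8216) (cross=34.206)
ex = (C−B)/|BC| = (0.6493,0.7605); ey = (-0.7605,0.6493)
P = B + -2.07·ex + 3.21·ey = (-0.9488,1.4866)

-0.95 1.49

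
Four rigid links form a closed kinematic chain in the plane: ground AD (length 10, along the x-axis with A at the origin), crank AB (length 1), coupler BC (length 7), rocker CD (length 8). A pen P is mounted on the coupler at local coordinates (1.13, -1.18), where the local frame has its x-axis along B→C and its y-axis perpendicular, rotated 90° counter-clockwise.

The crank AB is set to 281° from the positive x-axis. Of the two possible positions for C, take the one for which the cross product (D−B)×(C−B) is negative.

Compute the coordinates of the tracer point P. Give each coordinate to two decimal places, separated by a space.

0.08 -2.61

A=(0,0), D=(10.00,0)
B = A + 1.00·(cos281°, sin281°) = (0.1908, -0.9816)
|BD| = 9.8582
circle(B,7.00) ∩ circle(D,8.00): a=4.1683, h=5.6236
  candidates: C₊=(3.7784,5.0291) cross=55.439; C₋=(4.8984,-6.1623) cross=-55.439
  mode - wants cross < 0 → take C=(4.8984,-6.1623) (cross=-55.439)
ex = (C−B)/|BC| = (0.6725,-0.7401); ey = (0.7401,0.6725)
P = B + 1.13·ex + -1.18·ey = (0.0774,-2.6115)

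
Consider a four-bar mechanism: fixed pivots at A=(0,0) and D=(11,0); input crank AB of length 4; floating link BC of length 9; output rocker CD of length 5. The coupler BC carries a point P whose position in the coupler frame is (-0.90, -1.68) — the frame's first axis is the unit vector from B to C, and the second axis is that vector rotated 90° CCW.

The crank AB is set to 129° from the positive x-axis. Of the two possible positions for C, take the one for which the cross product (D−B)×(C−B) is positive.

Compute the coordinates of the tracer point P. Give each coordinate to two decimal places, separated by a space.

-3.62 1.55

A=(0,0), D=(11.00,0)
B = A + 4.00·(cos129°, sin129°) = (-2.5173, 3.1086)
|BD| = 13.8701
circle(B,9.00) ∩ circle(D,5.00): a=8.9538, h=0.9109
  candidates: C₊=(6.4129,1.9896) cross=12.634; C₋=(6.0046,0.2142) cross=-12.634
  mode + wants cross > 0 → take C=(6.4129,1.9896) (cross=12.634)
ex = (C−B)/|BC| = (0.9922,-0.1243); ey = (0.1243,0.9922)
P = B + -0.90·ex + -1.68·ey = (-3.6192,1.5535)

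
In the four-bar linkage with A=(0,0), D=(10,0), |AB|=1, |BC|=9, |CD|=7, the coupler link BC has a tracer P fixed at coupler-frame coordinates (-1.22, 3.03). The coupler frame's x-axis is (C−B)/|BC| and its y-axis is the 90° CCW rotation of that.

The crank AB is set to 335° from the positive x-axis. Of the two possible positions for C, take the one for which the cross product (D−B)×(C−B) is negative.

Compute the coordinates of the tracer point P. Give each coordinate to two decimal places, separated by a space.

2.07 2.63

A=(0,0), D=(10.00,0)
B = A + 1.00·(cos335°, sin335°) = (0.9063, -0.4226)
|BD| = 9.1035
circle(B,9.00) ∩ circle(D,7.00): a=6.3093, h=6.4181
  candidates: C₊=(6.9109,6.2815) cross=58.428; C₋=(7.5068,-6.5409) cross=-58.428
  mode - wants cross < 0 → take C=(7.5068,-6.5409) (cross=-58.428)
ex = (C−B)/|BC| = (0.7334,-0.6798); ey = (0.6798,0.7334)
P = B + -1.22·ex + 3.03·ey = (2.0714,2.6289)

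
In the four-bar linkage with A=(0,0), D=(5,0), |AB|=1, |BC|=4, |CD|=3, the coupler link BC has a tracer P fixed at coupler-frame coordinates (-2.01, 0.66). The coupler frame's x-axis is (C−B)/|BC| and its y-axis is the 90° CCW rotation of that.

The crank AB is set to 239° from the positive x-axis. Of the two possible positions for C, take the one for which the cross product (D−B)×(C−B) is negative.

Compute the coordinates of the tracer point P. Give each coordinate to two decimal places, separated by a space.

-2.12 0.52

A=(0,0), D=(5.00,0)
B = A + 1.00·(cos239°, sin239°) = (-0.5150, -0.8572)
|BD| = 5.5813
circle(B,4.00) ∩ circle(D,3.00): a=3.4177, h=2.0783
  candidates: C₊=(2.5430,1.7213) cross=11.599; C₋=(3.1813,-2.3859) cross=-11.599
  mode - wants cross < 0 → take C=(3.1813,-2.3859) (cross=-11.599)
ex = (C−B)/|BC| = (0.9241,-0.3822); ey = (0.3822,0.9241)
P = B + -2.01·ex + 0.66·ey = (-2.1202,0.5209)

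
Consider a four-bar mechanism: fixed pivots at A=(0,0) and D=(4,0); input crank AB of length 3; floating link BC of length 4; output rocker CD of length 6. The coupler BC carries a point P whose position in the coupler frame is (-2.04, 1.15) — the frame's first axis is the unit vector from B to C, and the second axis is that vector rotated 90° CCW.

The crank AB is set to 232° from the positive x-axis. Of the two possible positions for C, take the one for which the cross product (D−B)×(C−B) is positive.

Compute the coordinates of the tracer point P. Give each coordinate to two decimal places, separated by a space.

-3.03 -4.38

A=(0,0), D=(4.00,0)
B = A + 3.00·(cos232°, sin232°) = (-1.8470, -2.3640)
|BD| = 6.3068
circle(B,4.00) ∩ circle(D,6.00): a=1.5678, h=3.6799
  candidates: C₊=(-1.7729,1.6353) cross=23.209; C₋=(0.9859,-5.1880) cross=-23.209
  mode + wants cross > 0 → take C=(-1.7729,1.6353) (cross=23.209)
ex = (C−B)/|BC| = (0.0185,0.9998); ey = (-0.9998,0.0185)
P = B + -2.04·ex + 1.15·ey = (-3.0346,-4.3824)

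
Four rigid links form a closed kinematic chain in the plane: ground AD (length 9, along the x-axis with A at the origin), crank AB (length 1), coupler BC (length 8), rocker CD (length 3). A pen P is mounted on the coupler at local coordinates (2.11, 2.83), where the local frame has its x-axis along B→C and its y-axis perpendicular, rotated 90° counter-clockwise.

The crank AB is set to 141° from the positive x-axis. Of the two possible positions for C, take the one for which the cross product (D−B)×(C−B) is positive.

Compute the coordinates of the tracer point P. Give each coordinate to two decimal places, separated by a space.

0.70 3.83

A=(0,0), D=(9.00,0)
B = A + 1.00·(cos141°, sin141°) = (-0.7771, 0.6293)
|BD| = 9.7974
circle(B,8.00) ∩ circle(D,3.00): a=7.7056, h=2.1504
  candidates: C₊=(7.0506,2.2803) cross=21.068; C₋=(6.7744,-2.0116) cross=-21.068
  mode + wants cross > 0 → take C=(7.0506,2.2803) (cross=21.068)
ex = (C−B)/|BC| = (0.9785,0.2064); ey = (-0.2064,0.9785)
P = B + 2.11·ex + 2.83·ey = (0.7034,3.8339)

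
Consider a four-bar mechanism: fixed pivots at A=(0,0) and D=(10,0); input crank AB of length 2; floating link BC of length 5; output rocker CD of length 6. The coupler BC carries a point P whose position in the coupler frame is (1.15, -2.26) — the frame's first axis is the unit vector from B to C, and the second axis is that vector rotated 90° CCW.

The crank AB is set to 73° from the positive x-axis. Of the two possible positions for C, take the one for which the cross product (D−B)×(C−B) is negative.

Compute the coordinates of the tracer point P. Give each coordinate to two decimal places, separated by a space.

A=(0,0), D=(10.00,0)
B = A + 2.00·(cos73°, sin73°) = (0.5847, 1.9126)
|BD| = 9.6076
circle(B,5.00) ∩ circle(D,6.00): a=4.2313, h=2.6638
  candidates: C₊=(5.2617,3.6808) cross=25.593; C₋=(4.2011,-1.5402) cross=-25.593
  mode - wants cross < 0 → take C=(4.2011,-1.5402) (cross=-25.593)
ex = (C−B)/|BC| = (0.7233,-0.6906); ey = (0.6906,0.7233)
P = B + 1.15·ex + -2.26·ey = (-0.1442,-0.5161)

-0.14 -0.52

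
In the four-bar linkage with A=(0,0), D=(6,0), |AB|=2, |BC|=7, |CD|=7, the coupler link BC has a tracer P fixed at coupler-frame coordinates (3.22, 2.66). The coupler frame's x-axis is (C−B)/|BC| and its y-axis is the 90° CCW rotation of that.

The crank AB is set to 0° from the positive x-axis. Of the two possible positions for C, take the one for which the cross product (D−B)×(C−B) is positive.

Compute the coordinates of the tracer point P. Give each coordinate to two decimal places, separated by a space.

A=(0,0), D=(6.00,0)
B = A + 2.00·(cos0°, sin0°) = (2.0000, 0.0000)
|BD| = 4.0000
circle(B,7.00) ∩ circle(D,7.00): a=2.0000, h=6.7082
  candidates: C₊=(4.0000,6.7082) cross=26.833; C₋=(4.0000,-6.7082) cross=-26.833
  mode + wants cross > 0 → take C=(4.0000,6.7082) (cross=26.833)
ex = (C−B)/|BC| = (0.2857,0.9583); ey = (-0.9583,0.2857)
P = B + 3.22·ex + 2.66·ey = (0.3709,3.8458)

0.37 3.85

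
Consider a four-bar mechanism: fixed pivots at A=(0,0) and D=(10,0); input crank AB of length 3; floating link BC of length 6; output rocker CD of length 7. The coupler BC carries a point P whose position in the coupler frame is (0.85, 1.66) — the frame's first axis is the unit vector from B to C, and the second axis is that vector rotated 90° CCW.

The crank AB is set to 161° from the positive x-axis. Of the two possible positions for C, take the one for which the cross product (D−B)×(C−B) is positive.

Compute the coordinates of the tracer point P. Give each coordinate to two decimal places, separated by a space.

-2.11 2.70

A=(0,0), D=(10.00,0)
B = A + 3.00·(cos161°, sin161°) = (-2.8366, 0.9767)
|BD| = 12.8737
circle(B,6.00) ∩ circle(D,7.00): a=5.9319, h=0.9013
  candidates: C₊=(3.1466,1.4253) cross=11.603; C₋=(3.0099,-0.3720) cross=-11.603
  mode + wants cross > 0 → take C=(3.1466,1.4253) (cross=11.603)
ex = (C−B)/|BC| = (0.9972,0.0748); ey = (-0.0748,0.9972)
P = B + 0.85·ex + 1.66·ey = (-2.1131,2.6956)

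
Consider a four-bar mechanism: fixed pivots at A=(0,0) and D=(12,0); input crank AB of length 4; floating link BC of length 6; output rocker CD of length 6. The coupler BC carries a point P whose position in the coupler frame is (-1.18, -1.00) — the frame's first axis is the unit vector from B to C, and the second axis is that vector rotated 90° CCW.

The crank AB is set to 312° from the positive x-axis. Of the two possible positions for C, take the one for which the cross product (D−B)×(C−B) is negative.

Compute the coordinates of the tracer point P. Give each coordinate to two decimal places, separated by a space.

1.25 -3.57

A=(0,0), D=(12.00,0)
B = A + 4.00·(cos312°, sin312°) = (2.6765, -2.9726)
|BD| = 9.7859
circle(B,6.00) ∩ circle(D,6.00): a=4.8929, h=3.4726
  candidates: C₊=(6.2834,1.8222) cross=33.983; C₋=(8.3931,-4.7948) cross=-33.983
  mode - wants cross < 0 → take C=(8.3931,-4.7948) (cross=-33.983)
ex = (C−B)/|BC| = (0.9528,-0.3037); ey = (0.3037,0.9528)
P = B + -1.18·ex + -1.00·ey = (1.2486,-3.5670)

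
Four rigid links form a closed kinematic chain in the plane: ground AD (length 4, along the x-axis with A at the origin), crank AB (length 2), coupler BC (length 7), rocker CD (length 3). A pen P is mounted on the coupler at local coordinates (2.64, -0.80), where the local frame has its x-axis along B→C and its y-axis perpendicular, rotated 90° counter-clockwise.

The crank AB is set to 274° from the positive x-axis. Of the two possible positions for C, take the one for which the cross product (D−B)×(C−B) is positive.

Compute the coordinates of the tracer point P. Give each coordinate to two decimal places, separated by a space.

A=(0,0), D=(4.00,0)
B = A + 2.00·(cos274°, sin274°) = (0.1395, -1.9951)
|BD| = 4.3456
circle(B,7.00) ∩ circle(D,3.00): a=6.7752, h=1.7598
  candidates: C₊=(5.3504,2.6789) cross=7.647; C₋=(6.9664,-0.4479) cross=-7.647
  mode + wants cross > 0 → take C=(5.3504,2.6789) (cross=7.647)
ex = (C−B)/|BC| = (0.7444,0.6677); ey = (-0.6677,0.7444)
P = B + 2.64·ex + -0.80·ey = (2.6389,-0.8279)

2.64 -0.83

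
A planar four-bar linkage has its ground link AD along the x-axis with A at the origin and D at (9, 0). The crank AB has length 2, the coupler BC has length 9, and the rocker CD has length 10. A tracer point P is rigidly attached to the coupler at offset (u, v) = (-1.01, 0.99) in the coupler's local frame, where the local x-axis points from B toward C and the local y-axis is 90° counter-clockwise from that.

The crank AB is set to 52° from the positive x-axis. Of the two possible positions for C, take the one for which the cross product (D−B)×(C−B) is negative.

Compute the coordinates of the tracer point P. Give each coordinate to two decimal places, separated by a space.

A=(0,0), D=(9.00,0)
B = A + 2.00·(cos52°, sin52°) = (1.2313, 1.5760)
|BD| = 7.9269
circle(B,9.00) ∩ circle(D,10.00): a=2.7650, h=8.5647
  candidates: C₊=(5.6440,9.4200) cross=67.892; C₋=(2.2383,-7.3675) cross=-67.892
  mode - wants cross < 0 → take C=(2.2383,-7.3675) (cross=-67.892)
ex = (C−B)/|BC| = (0.1119,-0.9937); ey = (0.9937,0.1119)
P = B + -1.01·ex + 0.99·ey = (2.1021,2.6904)

2.10 2.69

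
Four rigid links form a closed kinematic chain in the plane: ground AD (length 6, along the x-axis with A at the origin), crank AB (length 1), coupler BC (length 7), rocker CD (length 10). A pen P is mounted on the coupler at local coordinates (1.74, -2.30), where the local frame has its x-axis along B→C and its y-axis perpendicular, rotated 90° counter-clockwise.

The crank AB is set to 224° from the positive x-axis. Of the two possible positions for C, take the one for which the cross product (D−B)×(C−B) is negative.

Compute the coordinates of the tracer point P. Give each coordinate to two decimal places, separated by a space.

A=(0,0), D=(6.00,0)
B = A + 1.00·(cos224°, sin224°) = (-0.7193, -0.6947)
|BD| = 6.7552
circle(B,7.00) ∩ circle(D,10.00): a=-0.3973, h=6.9887
  candidates: C₊=(-1.8332,6.2161) cross=47.210; C₋=(-0.3959,-7.6872) cross=-47.210
  mode - wants cross < 0 → take C=(-0.3959,-7.6872) (cross=-47.210)
ex = (C−B)/|BC| = (0.0462,-0.9989); ey = (0.9989,0.0462)
P = B + 1.74·ex + -2.30·ey = (-2.9365,-2.5391)

-2.94 -2.54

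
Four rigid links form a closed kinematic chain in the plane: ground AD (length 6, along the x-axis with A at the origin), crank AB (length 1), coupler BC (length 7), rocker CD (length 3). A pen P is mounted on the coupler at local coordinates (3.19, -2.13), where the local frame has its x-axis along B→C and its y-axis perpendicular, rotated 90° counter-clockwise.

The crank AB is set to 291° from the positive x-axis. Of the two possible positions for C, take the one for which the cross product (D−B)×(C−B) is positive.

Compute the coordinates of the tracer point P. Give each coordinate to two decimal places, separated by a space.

4.19 -0.91

A=(0,0), D=(6.00,0)
B = A + 1.00·(cos291°, sin291°) = (0.3584, -0.9336)
|BD| = 5.7184
circle(B,7.00) ∩ circle(D,3.00): a=6.3567, h=2.9313
  candidates: C₊=(6.1512,2.9962) cross=16.762; C₋=(7.1083,-2.7878) cross=-16.762
  mode + wants cross > 0 → take C=(6.1512,2.9962) (cross=16.762)
ex = (C−B)/|BC| = (0.8275,0.5614); ey = (-0.5614,0.8275)
P = B + 3.19·ex + -2.13·ey = (4.1940,-0.9054)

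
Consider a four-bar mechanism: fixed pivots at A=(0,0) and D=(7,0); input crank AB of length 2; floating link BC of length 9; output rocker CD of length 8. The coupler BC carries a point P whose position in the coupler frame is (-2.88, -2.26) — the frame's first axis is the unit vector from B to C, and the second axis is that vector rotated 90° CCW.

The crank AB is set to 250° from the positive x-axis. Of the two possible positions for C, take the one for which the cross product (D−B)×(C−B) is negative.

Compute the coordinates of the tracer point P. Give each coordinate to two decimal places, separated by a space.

A=(0,0), D=(7.00,0)
B = A + 2.00·(cos250°, sin250°) = (-0.6840, -1.8794)
|BD| = 7.9105
circle(B,9.00) ∩ circle(D,8.00): a=5.0298, h=7.4633
  candidates: C₊=(2.4286,6.5652) cross=59.039; C₋=(5.9749,-7.9340) cross=-59.039
  mode - wants cross < 0 → take C=(5.9749,-7.9340) (cross=-59.039)
ex = (C−B)/|BC| = (0.7399,-0.6727); ey = (0.6727,0.7399)
P = B + -2.88·ex + -2.26·ey = (-4.3353,-1.6140)

-4.34 -1.61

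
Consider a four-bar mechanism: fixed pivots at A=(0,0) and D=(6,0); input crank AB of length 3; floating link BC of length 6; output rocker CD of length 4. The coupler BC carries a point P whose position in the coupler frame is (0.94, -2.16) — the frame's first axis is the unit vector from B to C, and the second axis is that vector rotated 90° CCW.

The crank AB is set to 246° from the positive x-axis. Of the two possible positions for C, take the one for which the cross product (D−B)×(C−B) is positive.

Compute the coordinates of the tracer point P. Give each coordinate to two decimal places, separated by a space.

1.06 -3.35

A=(0,0), D=(6.00,0)
B = A + 3.00·(cos246°, sin246°) = (-1.2202, -2.7406)
|BD| = 7.7229
circle(B,6.00) ∩ circle(D,4.00): a=5.1563, h=3.0680
  candidates: C₊=(2.5117,1.9575) cross=23.694; C₋=(4.6892,-3.7791) cross=-23.694
  mode + wants cross > 0 → take C=(2.5117,1.9575) (cross=23.694)
ex = (C−B)/|BC| = (0.6220,0.7830); ey = (-0.7830,0.6220)
P = B + 0.94·ex + -2.16·ey = (1.0558,-3.3481)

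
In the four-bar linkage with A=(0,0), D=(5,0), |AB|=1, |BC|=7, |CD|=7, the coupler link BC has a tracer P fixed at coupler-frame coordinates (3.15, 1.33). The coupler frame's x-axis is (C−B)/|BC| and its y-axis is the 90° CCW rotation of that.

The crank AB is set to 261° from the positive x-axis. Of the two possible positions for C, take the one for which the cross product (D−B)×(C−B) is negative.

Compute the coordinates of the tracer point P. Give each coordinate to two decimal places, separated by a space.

A=(0,0), D=(5.00,0)
B = A + 1.00·(cos261°, sin261°) = (-0.1564, -0.9877)
|BD| = 5.2502
circle(B,7.00) ∩ circle(D,7.00): a=2.6251, h=6.4891
  candidates: C₊=(1.2010,5.8794) cross=34.069; C₋=(3.6426,-6.8671) cross=-34.069
  mode - wants cross < 0 → take C=(3.6426,-6.8671) (cross=-34.069)
ex = (C−B)/|BC| = (0.5427,-0.8399); ey = (0.8399,0.5427)
P = B + 3.15·ex + 1.33·ey = (2.6702,-2.9116)

2.67 -2.91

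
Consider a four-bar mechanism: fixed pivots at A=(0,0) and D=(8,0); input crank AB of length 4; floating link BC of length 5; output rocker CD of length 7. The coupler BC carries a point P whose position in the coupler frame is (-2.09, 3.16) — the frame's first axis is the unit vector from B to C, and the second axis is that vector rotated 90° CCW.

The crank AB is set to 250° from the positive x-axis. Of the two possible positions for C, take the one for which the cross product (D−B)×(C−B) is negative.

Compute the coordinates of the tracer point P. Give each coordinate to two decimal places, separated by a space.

-2.40 -0.11

A=(0,0), D=(8.00,0)
B = A + 4.00·(cos250°, sin250°) = (-1.3681, -3.7588)
|BD| = 10.0940
circle(B,5.00) ∩ circle(D,7.00): a=3.8582, h=3.1803
  candidates: C₊=(1.0284,0.6295) cross=32.102; C₋=(3.3969,-5.2737) cross=-32.102
  mode - wants cross < 0 → take C=(3.3969,-5.2737) (cross=-32.102)
ex = (C−B)/|BC| = (0.9530,-0.3030); ey = (0.3030,0.9530)
P = B + -2.09·ex + 3.16·ey = (-2.4024,-0.1141)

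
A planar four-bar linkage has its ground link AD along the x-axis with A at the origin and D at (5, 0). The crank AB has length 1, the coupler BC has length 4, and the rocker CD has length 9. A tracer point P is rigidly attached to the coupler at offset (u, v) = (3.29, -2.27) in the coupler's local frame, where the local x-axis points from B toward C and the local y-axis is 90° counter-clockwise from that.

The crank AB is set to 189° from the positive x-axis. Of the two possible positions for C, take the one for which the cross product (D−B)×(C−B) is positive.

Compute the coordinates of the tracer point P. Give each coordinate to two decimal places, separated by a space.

A=(0,0), D=(5.00,0)
B = A + 1.00·(cos189°, sin189°) = (-0.9877, -0.1564)
|BD| = 5.9897
circle(B,4.00) ∩ circle(D,9.00): a=-2.4311, h=3.1764
  candidates: C₊=(-3.5009,2.9554) cross=19.026; C₋=(-3.3350,-3.3953) cross=-19.026
  mode + wants cross > 0 → take C=(-3.5009,2.9554) (cross=19.026)
ex = (C−B)/|BC| = (-0.6283,0.7780); ey = (-0.7780,-0.6283)
P = B + 3.29·ex + -2.27·ey = (-1.2888,3.8293)

-1.29 3.83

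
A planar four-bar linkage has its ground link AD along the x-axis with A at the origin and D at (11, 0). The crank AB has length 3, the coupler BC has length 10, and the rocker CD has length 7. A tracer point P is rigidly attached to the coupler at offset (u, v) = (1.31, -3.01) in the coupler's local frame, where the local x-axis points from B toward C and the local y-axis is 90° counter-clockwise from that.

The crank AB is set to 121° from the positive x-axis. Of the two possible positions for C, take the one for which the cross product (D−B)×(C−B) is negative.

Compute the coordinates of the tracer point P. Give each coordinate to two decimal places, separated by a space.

-2.72 -0.49

A=(0,0), D=(11.00,0)
B = A + 3.00·(cos121°, sin121°) = (-1.5451, 2.5715)
|BD| = 12.8060
circle(B,10.00) ∩ circle(D,7.00): a=8.3942, h=5.4348
  candidates: C₊=(7.7695,6.2100) cross=69.597; C₋=(5.5868,-4.4382) cross=-69.597
  mode - wants cross < 0 → take C=(5.5868,-4.4382) (cross=-69.597)
ex = (C−B)/|BC| = (0.7132,-0.7010); ey = (0.7010,0.7132)
P = B + 1.31·ex + -3.01·ey = (-2.7207,-0.4935)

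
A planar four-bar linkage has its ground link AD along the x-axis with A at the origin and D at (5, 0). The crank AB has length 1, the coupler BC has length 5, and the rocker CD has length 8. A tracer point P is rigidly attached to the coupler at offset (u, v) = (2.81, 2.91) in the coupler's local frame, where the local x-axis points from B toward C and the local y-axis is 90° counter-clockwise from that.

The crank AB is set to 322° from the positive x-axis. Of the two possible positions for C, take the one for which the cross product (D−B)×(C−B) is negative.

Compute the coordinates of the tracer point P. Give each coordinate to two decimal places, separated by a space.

2.49 -4.28

A=(0,0), D=(5.00,0)
B = A + 1.00·(cos322°, sin322°) = (0.7880, -0.6157)
|BD| = 4.2567
circle(B,5.00) ∩ circle(D,8.00): a=-2.4526, h=4.3572
  candidates: C₊=(-2.2690,3.3410) cross=18.547; C₋=(-1.0086,-5.2817) cross=-18.547
  mode - wants cross < 0 → take C=(-1.0086,-5.2817) (cross=-18.547)
ex = (C−B)/|BC| = (-0.3593,-0.9332); ey = (0.9332,-0.3593)
P = B + 2.81·ex + 2.91·ey = (2.4940,-4.2836)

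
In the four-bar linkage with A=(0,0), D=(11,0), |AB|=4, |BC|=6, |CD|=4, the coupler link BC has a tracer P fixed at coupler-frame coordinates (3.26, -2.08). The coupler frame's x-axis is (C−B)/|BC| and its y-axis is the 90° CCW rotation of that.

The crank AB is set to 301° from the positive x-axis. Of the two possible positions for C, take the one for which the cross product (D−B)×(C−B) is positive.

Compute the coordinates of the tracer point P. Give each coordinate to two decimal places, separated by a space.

5.92 -3.29

A=(0,0), D=(11.00,0)
B = A + 4.00·(cos301°, sin301°) = (2.0602, -3.4287)
|BD| = 9.5748
circle(B,6.00) ∩ circle(D,4.00): a=5.8318, h=1.4107
  candidates: C₊=(7.0001,-0.0232) cross=13.507; C₋=(8.0104,-2.6575) cross=-13.507
  mode + wants cross > 0 → take C=(7.0001,-0.0232) (cross=13.507)
ex = (C−B)/|BC| = (0.8233,0.5676); ey = (-0.5676,0.8233)
P = B + 3.26·ex + -2.08·ey = (5.9247,-3.2909)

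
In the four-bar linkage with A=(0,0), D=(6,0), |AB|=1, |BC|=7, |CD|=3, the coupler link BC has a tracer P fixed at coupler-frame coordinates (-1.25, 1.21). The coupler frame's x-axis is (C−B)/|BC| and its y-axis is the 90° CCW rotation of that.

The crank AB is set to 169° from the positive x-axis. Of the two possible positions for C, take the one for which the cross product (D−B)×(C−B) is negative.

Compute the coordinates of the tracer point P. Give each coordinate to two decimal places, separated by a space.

-1.56 1.83

A=(0,0), D=(6.00,0)
B = A + 1.00·(cos169°, sin169°) = (-0.9816, 0.1908)
|BD| = 6.9842
circle(B,7.00) ∩ circle(D,3.00): a=6.3557, h=2.9334
  candidates: C₊=(5.4519,2.9495) cross=20.488; C₋=(5.2916,-2.9152) cross=-20.488
  mode - wants cross < 0 → take C=(5.2916,-2.9152) (cross=-20.488)
ex = (C−B)/|BC| = (0.8962,-0.4437); ey = (0.4437,0.8962)
P = B + -1.25·ex + 1.21·ey = (-1.5650,1.8298)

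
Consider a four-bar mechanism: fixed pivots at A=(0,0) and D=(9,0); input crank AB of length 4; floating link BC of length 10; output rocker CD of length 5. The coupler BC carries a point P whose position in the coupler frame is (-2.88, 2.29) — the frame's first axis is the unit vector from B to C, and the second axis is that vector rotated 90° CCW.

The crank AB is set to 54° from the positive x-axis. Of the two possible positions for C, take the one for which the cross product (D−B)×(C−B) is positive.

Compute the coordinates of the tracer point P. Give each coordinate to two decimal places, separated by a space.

-0.64 5.38

A=(0,0), D=(9.00,0)
B = A + 4.00·(cos54°, sin54°) = (2.3511, 3.2361)
|BD| = 7.3946
circle(B,10.00) ∩ circle(D,5.00): a=8.7686, h=4.8075
  candidates: C₊=(12.3394,3.7214) cross=35.549; C₋=(8.1316,-4.9240) cross=-35.549
  mode + wants cross > 0 → take C=(12.3394,3.7214) (cross=35.549)
ex = (C−B)/|BC| = (0.9988,0.0485); ey = (-0.0485,0.9988)
P = B + -2.88·ex + 2.29·ey = (-0.6366,5.3836)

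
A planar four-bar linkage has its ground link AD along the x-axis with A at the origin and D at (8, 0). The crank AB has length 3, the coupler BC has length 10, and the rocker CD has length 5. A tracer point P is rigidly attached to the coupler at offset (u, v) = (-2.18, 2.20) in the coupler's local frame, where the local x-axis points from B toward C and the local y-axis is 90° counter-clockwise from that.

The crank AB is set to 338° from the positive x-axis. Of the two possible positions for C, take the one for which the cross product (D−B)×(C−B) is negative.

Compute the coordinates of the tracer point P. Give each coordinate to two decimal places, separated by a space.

0.68 1.15

A=(0,0), D=(8.00,0)
B = A + 3.00·(cos338°, sin338°) = (2.7816, -1.1238)
|BD| = 5.3381
circle(B,10.00) ∩ circle(D,5.00): a=9.6940, h=2.4547
  candidates: C₊=(11.7415,3.3168) cross=13.104; C₋=(12.7751,-1.4827) cross=-13.104
  mode - wants cross < 0 → take C=(12.7751,-1.4827) (cross=-13.104)
ex = (C−B)/|BC| = (0.9994,-0.0359); ey = (0.0359,0.9994)
P = B + -2.18·ex + 2.20·ey = (0.6819,1.1530)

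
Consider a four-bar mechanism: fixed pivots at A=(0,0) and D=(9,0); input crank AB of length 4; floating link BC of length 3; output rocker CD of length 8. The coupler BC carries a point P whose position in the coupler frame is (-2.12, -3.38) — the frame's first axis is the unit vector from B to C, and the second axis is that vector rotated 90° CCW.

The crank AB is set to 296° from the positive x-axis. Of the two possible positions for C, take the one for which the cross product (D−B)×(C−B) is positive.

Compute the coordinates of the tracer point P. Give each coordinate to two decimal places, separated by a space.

5.55 -4.84

A=(0,0), D=(9.00,0)
B = A + 4.00·(cos296°, sin296°) = (1.7535, -3.5952)
|BD| = 8.0893
circle(B,3.00) ∩ circle(D,8.00): a=0.6451, h=2.9298
  candidates: C₊=(1.0293,-0.6839) cross=23.700; C₋=(3.6335,-5.9330) cross=-23.700
  mode + wants cross > 0 → take C=(1.0293,-0.6839) (cross=23.700)
ex = (C−B)/|BC| = (-0.2414,0.9704); ey = (-0.9704,-0.2414)
P = B + -2.12·ex + -3.38·ey = (5.5453,-4.8365)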